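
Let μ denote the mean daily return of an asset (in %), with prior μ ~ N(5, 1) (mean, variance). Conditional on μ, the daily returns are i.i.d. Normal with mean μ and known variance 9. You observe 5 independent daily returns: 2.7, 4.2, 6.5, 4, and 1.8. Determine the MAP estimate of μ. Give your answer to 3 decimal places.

μ̂_MAP = 4.586

n = 5; x̄ = (2.7 + 4.2 + 6.5 + 4 + 1.8)/5 = 19.2/5 = 3.84.
For a Normal prior and Normal likelihood with known variance, the posterior is Normal; its mode equals its mean, the precision-weighted average.
Prior precision 1/σ₀² = 1/1 = 1; data precision n/σ² = 5/9.
μ̂ = (1·5 + (5/9)·3.84) / (1 + 5/9) = (107/15)/(14/9) = 321/70 ≈ 4.586.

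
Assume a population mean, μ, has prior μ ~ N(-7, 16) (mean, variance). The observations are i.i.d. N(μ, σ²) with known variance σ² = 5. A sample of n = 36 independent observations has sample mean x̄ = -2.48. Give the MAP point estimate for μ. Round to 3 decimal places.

μ̂_MAP = -2.519

n = 36, x̄ = -2.48.
For a Normal prior and Normal likelihood with known variance, the posterior is Normal; its mode equals its mean, the precision-weighted average.
Prior precision 1/σ₀² = 1/16 = 0.0625; data precision n/σ² = 36/5 = 7.2.
μ̂ = (0.0625·(-7) + 7.2·(-2.48)) / (0.0625 + 7.2) = (-18.2935)/7.2625 = -36587/14525 ≈ -2.519.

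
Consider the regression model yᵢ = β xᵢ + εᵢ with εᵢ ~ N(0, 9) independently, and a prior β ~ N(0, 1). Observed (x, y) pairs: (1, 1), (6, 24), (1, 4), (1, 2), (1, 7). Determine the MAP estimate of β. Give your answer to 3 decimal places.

log p(β | y) = −Σ(yᵢ − βxᵢ)²/(2·9) − β²/(2·1) + const.
Setting the derivative to zero: Σxᵢ(yᵢ − βxᵢ)/9 − β/1 = 0, so β = Σxᵢyᵢ / (Σxᵢ² + σ²/τ²).
Σxᵢyᵢ = 1·1 + 6·24 + 1·4 + 1·2 + 1·7 = 158; Σxᵢ² = 40; σ²/τ² = 9.
β̂_MAP = 158 / (40 + 9) = 158/49 ≈ 3.224.

β̂_MAP = 3.224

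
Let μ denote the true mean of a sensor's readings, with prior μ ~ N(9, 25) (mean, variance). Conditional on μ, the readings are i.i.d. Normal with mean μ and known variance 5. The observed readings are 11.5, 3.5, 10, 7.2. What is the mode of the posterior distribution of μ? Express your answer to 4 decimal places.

μ̂_MAP = 8.0952

n = 4; x̄ = (11.5 + 3.5 + 10 + 7.2)/4 = 32.2/4 = 8.05.
For a Normal prior and Normal likelihood with known variance, the posterior is Normal; its mode equals its mean, the precision-weighted average.
Prior precision 1/σ₀² = 1/25 = 0.04; data precision n/σ² = 4/5 = 0.8.
μ̂ = (0.04·9 + 0.8·8.05) / (0.04 + 0.8) = 6.8/0.84 = 170/21 ≈ 8.0952.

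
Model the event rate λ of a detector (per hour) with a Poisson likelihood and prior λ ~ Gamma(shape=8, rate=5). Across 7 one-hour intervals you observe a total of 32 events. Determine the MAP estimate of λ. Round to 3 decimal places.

λ̂_MAP = 3.250

Σxᵢ = 32, n = 7.
Posterior ∝ λ^7e^(−5λ) · λ^32e^(−7λ) = λ^39e^(−12λ), i.e. Gamma(shape=40, rate=12).
The mode of a Gamma(a, b) with a ≥ 1 (shape–rate) is (a−1)/b = 39/12 ≈ 3.250.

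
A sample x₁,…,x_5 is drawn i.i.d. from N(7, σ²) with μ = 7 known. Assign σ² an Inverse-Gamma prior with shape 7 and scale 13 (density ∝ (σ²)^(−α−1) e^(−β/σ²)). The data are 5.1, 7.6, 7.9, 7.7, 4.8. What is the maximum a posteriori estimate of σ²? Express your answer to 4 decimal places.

σ̂²_MAP = 1.7195

Sum of squared deviations about the known mean: SS = (5.1−7)² + (7.6−7)² + (7.9−7)² + (7.7−7)² + (4.8−7)² = 10.11.
The Normal likelihood contributes (σ²)^(−n/2) exp(−SS/(2σ²)), so the posterior is Inverse-Gamma(α + n/2, β + SS/2) = Inverse-Gamma(9.5, 18.055).
The mode of Inverse-Gamma(a, b) is b/(a+1) = 18.055/10.5 ≈ 1.7195.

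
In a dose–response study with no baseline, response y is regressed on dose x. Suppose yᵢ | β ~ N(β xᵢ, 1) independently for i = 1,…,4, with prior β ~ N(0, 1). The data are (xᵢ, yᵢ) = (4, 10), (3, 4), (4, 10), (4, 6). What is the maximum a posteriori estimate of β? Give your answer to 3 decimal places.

log p(β | y) = −Σ(yᵢ − βxᵢ)²/(2·1) − β²/(2·1) + const.
Setting the derivative to zero: Σxᵢ(yᵢ − βxᵢ)/1 − β/1 = 0, so β = Σxᵢyᵢ / (Σxᵢ² + σ²/τ²).
Σxᵢyᵢ = 4·10 + 3·4 + 4·10 + 4·6 = 116; Σxᵢ² = 57; σ²/τ² = 1.
β̂_MAP = 116 / (57 + 1) = 116/58 ≈ 2.000.

β̂_MAP = 2.000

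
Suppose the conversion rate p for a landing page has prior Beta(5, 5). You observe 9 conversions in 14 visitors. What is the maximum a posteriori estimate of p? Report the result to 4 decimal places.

p̂_MAP = 0.5909

Prior: Beta(5, 5).
Data: 9 successes in 14 trials. The binomial likelihood contributes p^9(1−p)^5, so the posterior is Beta(5+9, 5+5) = Beta(14, 10).
For Beta(a, b) with a, b > 1 the mode is (a−1)/(a+b−2) = 13/22 ≈ 0.5909.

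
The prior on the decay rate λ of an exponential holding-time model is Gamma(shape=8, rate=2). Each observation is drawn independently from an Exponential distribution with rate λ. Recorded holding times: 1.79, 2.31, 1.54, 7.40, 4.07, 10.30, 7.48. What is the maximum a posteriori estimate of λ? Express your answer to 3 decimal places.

The Exponential(rate=λ) likelihood is ∝ λ^n e^(−λΣtᵢ). Here n = 7 and Σtᵢ = 1.79 + 2.31 + 1.54 + 7.40 + 4.07 + 10.30 + 7.48 = 34.89.
Posterior ∝ λ^7e^(−2λ) · λ^7e^(−34.89λ) = λ^14e^(−36.89λ), i.e. Gamma(15, 36.89).
Mode = (a−1)/b = 14/36.89 ≈ 0.380.

λ̂_MAP = 0.380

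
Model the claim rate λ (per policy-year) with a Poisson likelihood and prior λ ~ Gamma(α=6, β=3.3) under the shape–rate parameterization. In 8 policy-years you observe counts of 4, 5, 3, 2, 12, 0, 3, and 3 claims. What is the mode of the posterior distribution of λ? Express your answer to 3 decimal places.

λ̂_MAP = 3.274

Σxᵢ = 4+5+3+2+12+0+3+3 = 32, with n = 8.
Posterior ∝ λ^5e^(−3.3λ) · λ^32e^(−8λ) = λ^37e^(−11.3λ), i.e. Gamma(shape=38, rate=11.3).
The mode of a Gamma(a, b) with a ≥ 1 (shape–rate) is (a−1)/b = 37/11.3 ≈ 3.274.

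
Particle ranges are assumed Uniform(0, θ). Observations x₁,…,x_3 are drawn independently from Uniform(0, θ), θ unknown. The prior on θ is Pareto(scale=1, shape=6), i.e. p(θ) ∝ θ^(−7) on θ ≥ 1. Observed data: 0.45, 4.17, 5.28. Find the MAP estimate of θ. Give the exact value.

θ̂_MAP = 5.28

The Uniform(0, θ) likelihood is θ^(−n) for θ ≥ max(xᵢ), zero otherwise. Here max(xᵢ) = 5.28.
Posterior ∝ θ^(−7) · θ^(−3) = θ^(−10) on θ ≥ max(1, 5.28) = 5.28.
This density is strictly decreasing in θ, so the posterior mode lies at the lower boundary of the support.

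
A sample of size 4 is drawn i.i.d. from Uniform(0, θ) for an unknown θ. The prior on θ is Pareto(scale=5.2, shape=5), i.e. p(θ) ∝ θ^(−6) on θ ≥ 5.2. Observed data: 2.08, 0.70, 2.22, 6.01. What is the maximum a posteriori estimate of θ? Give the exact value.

θ̂_MAP = 6.01

The Uniform(0, θ) likelihood is θ^(−n) for θ ≥ max(xᵢ), zero otherwise. Here max(xᵢ) = 6.01.
Posterior ∝ θ^(−6) · θ^(−4) = θ^(−10) on θ ≥ max(5.2, 6.01) = 6.01.
This density is strictly decreasing in θ, so the posterior mode lies at the lower boundary of the support.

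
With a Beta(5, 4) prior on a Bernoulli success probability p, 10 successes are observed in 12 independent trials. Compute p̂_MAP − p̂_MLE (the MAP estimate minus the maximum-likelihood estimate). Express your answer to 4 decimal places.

MAP − MLE = -0.0965

Posterior is Beta(15, 6); MAP = (15−1)/(21−2) = 14/19 ≈ 0.73684.
MLE ignores the prior: p̂_MLE = k/n = 10/12 ≈ 0.83333.
Difference = 14/19 − 10/12 = -11/114 ≈ -0.0965.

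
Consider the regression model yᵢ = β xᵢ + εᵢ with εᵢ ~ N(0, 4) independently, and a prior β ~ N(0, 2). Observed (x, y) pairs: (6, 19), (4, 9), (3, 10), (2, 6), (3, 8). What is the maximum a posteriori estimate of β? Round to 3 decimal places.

log p(β | y) = −Σ(yᵢ − βxᵢ)²/(2·4) − β²/(2·2) + const.
Setting the derivative to zero: Σxᵢ(yᵢ − βxᵢ)/4 − β/2 = 0, so β = Σxᵢyᵢ / (Σxᵢ² + σ²/τ²).
Σxᵢyᵢ = 6·19 + 4·9 + 3·10 + 2·6 + 3·8 = 216; Σxᵢ² = 74; σ²/τ² = 2.
β̂_MAP = 216 / (74 + 2) = 216/76 ≈ 2.842.

β̂_MAP = 2.842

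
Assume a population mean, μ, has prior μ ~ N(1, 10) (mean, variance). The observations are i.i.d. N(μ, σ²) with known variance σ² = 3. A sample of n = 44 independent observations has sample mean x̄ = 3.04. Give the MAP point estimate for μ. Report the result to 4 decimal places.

μ̂_MAP = 3.0262

n = 44, x̄ = 3.04.
For a Normal prior and Normal likelihood with known variance, the posterior is Normal; its mode equals its mean, the precision-weighted average.
Prior precision 1/σ₀² = 1/10 = 0.1; data precision n/σ² = 44/3.
μ̂ = (0.1·1 + (44/3)·3.04) / (0.1 + 44/3) = (6703/150)/(443/30) = 6703/2215 ≈ 3.0262.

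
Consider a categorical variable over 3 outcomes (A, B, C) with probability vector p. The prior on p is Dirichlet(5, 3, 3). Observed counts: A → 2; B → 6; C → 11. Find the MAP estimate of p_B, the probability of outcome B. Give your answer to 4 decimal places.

The posterior is Dirichlet(αᵢ + nᵢ) = Dirichlet(7, 9, 14).
For a Dirichlet(a₁,…,a_K) with all aᵢ > 1, the mode has j-th component (aⱼ − 1)/(Σaᵢ − K).
Here Σaᵢ = 30 and K = 3, so p_B = (9 − 1)/(30 − 3) = 8/27 ≈ 0.2963.

MAP estimate of p_B = 0.2963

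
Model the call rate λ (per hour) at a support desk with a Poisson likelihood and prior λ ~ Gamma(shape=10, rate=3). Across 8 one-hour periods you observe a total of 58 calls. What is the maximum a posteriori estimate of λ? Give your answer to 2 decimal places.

Σxᵢ = 58, n = 8.
Posterior ∝ λ^9e^(−3λ) · λ^58e^(−8λ) = λ^67e^(−11λ), i.e. Gamma(shape=68, rate=11).
The mode of a Gamma(a, b) with a ≥ 1 (shape–rate) is (a−1)/b = 67/11 ≈ 6.09.

λ̂_MAP = 6.09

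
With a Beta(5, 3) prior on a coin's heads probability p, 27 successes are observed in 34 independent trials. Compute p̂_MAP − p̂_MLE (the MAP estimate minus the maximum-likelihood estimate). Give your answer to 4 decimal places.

MAP − MLE = -0.0191

Posterior is Beta(32, 10); MAP = (32−1)/(42−2) = 31/40 ≈ 0.77500.
MLE ignores the prior: p̂_MLE = k/n = 27/34 ≈ 0.79412.
Difference = 31/40 − 27/34 = -13/680 ≈ -0.0191.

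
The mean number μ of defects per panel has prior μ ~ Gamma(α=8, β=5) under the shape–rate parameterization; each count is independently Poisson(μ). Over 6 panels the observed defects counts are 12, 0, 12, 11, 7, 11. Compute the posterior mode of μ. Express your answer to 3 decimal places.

Σxᵢ = 12+0+12+11+7+11 = 53, with n = 6.
Posterior ∝ μ^7e^(−5μ) · μ^53e^(−6μ) = μ^60e^(−11μ), i.e. Gamma(shape=61, rate=11).
The mode of a Gamma(a, b) with a ≥ 1 (shape–rate) is (a−1)/b = 60/11 ≈ 5.455.

μ̂_MAP = 5.455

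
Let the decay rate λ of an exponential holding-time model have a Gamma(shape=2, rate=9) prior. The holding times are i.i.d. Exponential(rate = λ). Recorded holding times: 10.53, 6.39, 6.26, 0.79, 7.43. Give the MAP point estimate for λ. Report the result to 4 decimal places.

The Exponential(rate=λ) likelihood is ∝ λ^n e^(−λΣtᵢ). Here n = 5 and Σtᵢ = 10.53 + 6.39 + 6.26 + 0.79 + 7.43 = 31.40.
Posterior ∝ λe^(−9λ) · λ^5e^(−31.40λ) = λ^6e^(−40.40λ), i.e. Gamma(7, 40.40).
Mode = (a−1)/b = 6/40.40 ≈ 0.1485.

λ̂_MAP = 0.1485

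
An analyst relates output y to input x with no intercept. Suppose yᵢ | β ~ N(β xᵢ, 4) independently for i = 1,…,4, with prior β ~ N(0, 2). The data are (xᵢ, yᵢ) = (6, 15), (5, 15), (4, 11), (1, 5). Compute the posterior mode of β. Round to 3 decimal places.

β̂_MAP = 2.675

log p(β | y) = −Σ(yᵢ − βxᵢ)²/(2·4) − β²/(2·2) + const.
Setting the derivative to zero: Σxᵢ(yᵢ − βxᵢ)/4 − β/2 = 0, so β = Σxᵢyᵢ / (Σxᵢ² + σ²/τ²).
Σxᵢyᵢ = 6·15 + 5·15 + 4·11 + 1·5 = 214; Σxᵢ² = 78; σ²/τ² = 2.
β̂_MAP = 214 / (78 + 2) = 214/80 ≈ 2.675.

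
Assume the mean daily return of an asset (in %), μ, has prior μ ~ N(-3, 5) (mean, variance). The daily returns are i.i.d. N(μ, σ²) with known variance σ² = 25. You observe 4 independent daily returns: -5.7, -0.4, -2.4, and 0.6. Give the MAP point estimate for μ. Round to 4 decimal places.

μ̂_MAP = -2.5444

n = 4; x̄ = ((-5.7) + (-0.4) + (-2.4) + 0.6)/4 = -7.9/4 = -1.975.
For a Normal prior and Normal likelihood with known variance, the posterior is Normal; its mode equals its mean, the precision-weighted average.
Prior precision 1/σ₀² = 1/5 = 0.2; data precision n/σ² = 4/25 = 0.16.
μ̂ = (0.2·(-3) + 0.16·(-1.975)) / (0.2 + 0.16) = (-0.916)/0.36 = -229/90 ≈ -2.5444.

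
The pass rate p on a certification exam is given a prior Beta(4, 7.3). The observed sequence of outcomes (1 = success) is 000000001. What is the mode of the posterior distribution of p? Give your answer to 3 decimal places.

Prior: Beta(4, 7.3).
Data: 1 success in 9 trials (from the sequence). The binomial likelihood contributes p(1−p)^8, so the posterior is Beta(4+1, 7.3+8) = Beta(5, 15.3).
For Beta(a, b) with a, b > 1 the mode is (a−1)/(a+b−2) = 4/18.3 ≈ 0.219.

p̂_MAP = 0.219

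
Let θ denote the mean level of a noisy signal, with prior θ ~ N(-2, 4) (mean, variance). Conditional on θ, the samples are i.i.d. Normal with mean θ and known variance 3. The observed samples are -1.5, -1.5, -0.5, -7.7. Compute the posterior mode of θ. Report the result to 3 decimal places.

n = 4; x̄ = ((-1.5) + (-1.5) + (-0.5) + (-7.7))/4 = -11.2/4 = -2.8.
For a Normal prior and Normal likelihood with known variance, the posterior is Normal; its mode equals its mean, the precision-weighted average.
Prior precision 1/σ₀² = 1/4 = 0.25; data precision n/σ² = 4/3.
θ̂ = (0.25·(-2) + (4/3)·(-2.8)) / (0.25 + 4/3) = (-127/30)/(19/12) = -254/95 ≈ -2.674.

θ̂_MAP = -2.674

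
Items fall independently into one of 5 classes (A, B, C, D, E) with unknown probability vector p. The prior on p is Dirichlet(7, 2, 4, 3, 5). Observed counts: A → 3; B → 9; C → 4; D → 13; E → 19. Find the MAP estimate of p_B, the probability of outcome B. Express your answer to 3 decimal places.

MAP estimate of p_B = 0.156

The posterior is Dirichlet(αᵢ + nᵢ) = Dirichlet(10, 11, 8, 16, 24).
For a Dirichlet(a₁,…,a_K) with all aᵢ > 1, the mode has j-th component (aⱼ − 1)/(Σaᵢ − K).
Here Σaᵢ = 69 and K = 5, so p_B = (11 − 1)/(69 − 5) = 10/64 ≈ 0.156.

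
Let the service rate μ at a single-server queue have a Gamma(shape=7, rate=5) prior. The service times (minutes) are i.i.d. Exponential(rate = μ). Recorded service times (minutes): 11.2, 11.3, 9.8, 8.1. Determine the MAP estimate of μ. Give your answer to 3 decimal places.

The Exponential(rate=μ) likelihood is ∝ μ^n e^(−μΣtᵢ). Here n = 4 and Σtᵢ = 11.2 + 11.3 + 9.8 + 8.1 = 40.4.
Posterior ∝ μ^6e^(−5μ) · μ^4e^(−40.4μ) = μ^10e^(−45.4μ), i.e. Gamma(11, 45.4).
Mode = (a−1)/b = 10/45.4 ≈ 0.220.

μ̂_MAP = 0.220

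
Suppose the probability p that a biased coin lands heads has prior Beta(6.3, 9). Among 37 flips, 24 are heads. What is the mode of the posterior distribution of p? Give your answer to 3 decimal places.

Prior: Beta(6.3, 9).
Data: 24 successes in 37 trials. The binomial likelihood contributes p^24(1−p)^13, so the posterior is Beta(6.3+24, 9+13) = Beta(30.3, 22).
For Beta(a, b) with a, b > 1 the mode is (a−1)/(a+b−2) = 29.3/50.3 ≈ 0.583.

p̂_MAP = 0.583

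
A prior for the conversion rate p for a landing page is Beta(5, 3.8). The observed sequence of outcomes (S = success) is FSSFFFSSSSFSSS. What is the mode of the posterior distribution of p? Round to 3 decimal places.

p̂_MAP = 0.625

Prior: Beta(5, 3.8).
Data: 9 successes in 14 trials (from the sequence). The binomial likelihood contributes p^9(1−p)^5, so the posterior is Beta(5+9, 3.8+5) = Beta(14, 8.8).
For Beta(a, b) with a, b > 1 the mode is (a−1)/(a+b−2) = 13/20.8 ≈ 0.625.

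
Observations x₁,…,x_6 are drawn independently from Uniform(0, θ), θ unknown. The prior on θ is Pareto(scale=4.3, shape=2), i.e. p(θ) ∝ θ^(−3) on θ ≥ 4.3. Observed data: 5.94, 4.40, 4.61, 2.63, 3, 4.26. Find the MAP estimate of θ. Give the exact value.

θ̂_MAP = 5.94

The Uniform(0, θ) likelihood is θ^(−n) for θ ≥ max(xᵢ), zero otherwise. Here max(xᵢ) = 5.94.
Posterior ∝ θ^(−3) · θ^(−6) = θ^(−9) on θ ≥ max(4.3, 5.94) = 5.94.
This density is strictly decreasing in θ, so the posterior mode lies at the lower boundary of the support.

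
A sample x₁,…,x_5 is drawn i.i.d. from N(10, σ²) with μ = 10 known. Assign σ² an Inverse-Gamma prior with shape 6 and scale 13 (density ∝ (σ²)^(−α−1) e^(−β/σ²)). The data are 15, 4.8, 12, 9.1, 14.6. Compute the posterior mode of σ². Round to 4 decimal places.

Sum of squared deviations about the known mean: SS = (15−10)² + (4.8−10)² + (12−10)² + (9.1−10)² + (14.6−10)² = 78.01.
The Normal likelihood contributes (σ²)^(−n/2) exp(−SS/(2σ²)), so the posterior is Inverse-Gamma(α + n/2, β + SS/2) = Inverse-Gamma(8.5, 52.005).
The mode of Inverse-Gamma(a, b) is b/(a+1) = 52.005/9.5 ≈ 5.4742.

σ̂²_MAP = 5.4742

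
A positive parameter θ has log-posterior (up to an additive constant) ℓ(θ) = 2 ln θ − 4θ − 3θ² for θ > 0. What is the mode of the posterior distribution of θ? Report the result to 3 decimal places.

ℓ'(θ) = 2/θ − 4 − 6θ. Setting this to zero and multiplying by θ: 6θ² + 4θ − 2 = 0.
θ = (−4 + √(4² + 4·6·2)) / (2·6) = (−4 + √64) / 12 = (−4 + 8)/12 = 1/3.
ℓ''(θ) = −2/θ² − 6 < 0, confirming a maximum.

θ̂_MAP = 0.333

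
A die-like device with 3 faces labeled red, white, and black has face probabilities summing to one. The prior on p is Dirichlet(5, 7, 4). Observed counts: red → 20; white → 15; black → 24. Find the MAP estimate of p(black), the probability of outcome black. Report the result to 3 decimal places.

MAP estimate of p(black) = 0.375

The posterior is Dirichlet(αᵢ + nᵢ) = Dirichlet(25, 22, 28).
For a Dirichlet(a₁,…,a_K) with all aᵢ > 1, the mode has j-th component (aⱼ − 1)/(Σaᵢ − K).
Here Σaᵢ = 75 and K = 3, so p(black) = (28 − 1)/(75 − 3) = 27/72 ≈ 0.375.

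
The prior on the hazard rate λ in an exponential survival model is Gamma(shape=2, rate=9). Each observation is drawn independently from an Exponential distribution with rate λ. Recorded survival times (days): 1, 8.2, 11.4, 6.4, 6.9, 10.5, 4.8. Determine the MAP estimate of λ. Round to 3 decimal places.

λ̂_MAP = 0.137

The Exponential(rate=λ) likelihood is ∝ λ^n e^(−λΣtᵢ). Here n = 7 and Σtᵢ = 1 + 8.2 + 11.4 + 6.4 + 6.9 + 10.5 + 4.8 = 49.2.
Posterior ∝ λe^(−9λ) · λ^7e^(−49.2λ) = λ^8e^(−58.2λ), i.e. Gamma(9, 58.2).
Mode = (a−1)/b = 8/58.2 ≈ 0.137.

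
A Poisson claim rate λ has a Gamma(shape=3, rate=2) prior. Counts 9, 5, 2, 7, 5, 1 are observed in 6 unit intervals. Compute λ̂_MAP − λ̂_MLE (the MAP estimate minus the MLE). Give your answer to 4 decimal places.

Σxᵢ = 29. Posterior is Gamma(32, 8); MAP = (32−1)/8 = 31/8 ≈ 3.87500.
MLE = x̄ = 29/6 ≈ 4.83333.
Difference = 31/8 − 29/6 = -23/24 ≈ -0.9583.

MAP − MLE = -0.9583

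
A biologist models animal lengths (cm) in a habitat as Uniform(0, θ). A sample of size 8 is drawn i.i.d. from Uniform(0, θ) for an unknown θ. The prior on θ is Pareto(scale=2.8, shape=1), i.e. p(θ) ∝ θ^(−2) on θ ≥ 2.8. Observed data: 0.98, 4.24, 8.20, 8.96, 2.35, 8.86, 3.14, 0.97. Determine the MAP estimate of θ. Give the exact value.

θ̂_MAP = 8.96

The Uniform(0, θ) likelihood is θ^(−n) for θ ≥ max(xᵢ), zero otherwise. Here max(xᵢ) = 8.96.
Posterior ∝ θ^(−2) · θ^(−8) = θ^(−10) on θ ≥ max(2.8, 8.96) = 8.96.
This density is strictly decreasing in θ, so the posterior mode lies at the lower boundary of the support.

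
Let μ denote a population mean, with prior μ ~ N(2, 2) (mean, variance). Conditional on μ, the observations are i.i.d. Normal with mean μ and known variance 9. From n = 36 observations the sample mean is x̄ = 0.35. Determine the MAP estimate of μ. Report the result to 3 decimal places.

μ̂_MAP = 0.533

n = 36, x̄ = 0.35.
For a Normal prior and Normal likelihood with known variance, the posterior is Normal; its mode equals its mean, the precision-weighted average.
Prior precision 1/σ₀² = 1/2 = 0.5; data precision n/σ² = 36/9 = 4.
μ̂ = (0.5·2 + 4·0.35) / (0.5 + 4) = 2.4/4.5 = 8/15 ≈ 0.533.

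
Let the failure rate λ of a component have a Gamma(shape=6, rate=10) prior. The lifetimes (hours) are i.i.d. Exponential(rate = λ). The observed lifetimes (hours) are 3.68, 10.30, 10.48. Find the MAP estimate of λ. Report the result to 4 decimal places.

λ̂_MAP = 0.2322

The Exponential(rate=λ) likelihood is ∝ λ^n e^(−λΣtᵢ). Here n = 3 and Σtᵢ = 3.68 + 10.30 + 10.48 = 24.46.
Posterior ∝ λ^5e^(−10λ) · λ^3e^(−24.46λ) = λ^8e^(−34.46λ), i.e. Gamma(9, 34.46).
Mode = (a−1)/b = 8/34.46 ≈ 0.2322.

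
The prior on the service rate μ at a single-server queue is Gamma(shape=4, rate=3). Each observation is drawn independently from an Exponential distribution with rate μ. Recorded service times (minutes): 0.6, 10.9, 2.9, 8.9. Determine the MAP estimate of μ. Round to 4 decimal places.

The Exponential(rate=μ) likelihood is ∝ μ^n e^(−μΣtᵢ). Here n = 4 and Σtᵢ = 0.6 + 10.9 + 2.9 + 8.9 = 23.3.
Posterior ∝ μ^3e^(−3μ) · μ^4e^(−23.3μ) = μ^7e^(−26.3μ), i.e. Gamma(8, 26.3).
Mode = (a−1)/b = 7/26.3 ≈ 0.2662.

μ̂_MAP = 0.2662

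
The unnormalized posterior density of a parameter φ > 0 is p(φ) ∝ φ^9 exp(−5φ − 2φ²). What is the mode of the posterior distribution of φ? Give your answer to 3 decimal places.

ℓ'(φ) = 9/φ − 5 − 4φ. Setting this to zero and multiplying by φ: 4φ² + 5φ − 9 = 0.
φ = (−5 + √(5² + 4·4·9)) / (2·4) = (−5 + √169) / 8 = (−5 + 13)/8 = 1.
ℓ''(φ) = −9/φ² − 4 < 0, confirming a maximum.

φ̂_MAP = 1.000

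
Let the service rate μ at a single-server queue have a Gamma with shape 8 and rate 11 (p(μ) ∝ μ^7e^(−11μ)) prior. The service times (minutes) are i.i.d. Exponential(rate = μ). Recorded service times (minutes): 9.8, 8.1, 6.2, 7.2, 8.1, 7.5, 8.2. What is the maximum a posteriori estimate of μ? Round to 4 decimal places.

The Exponential(rate=μ) likelihood is ∝ μ^n e^(−μΣtᵢ). Here n = 7 and Σtᵢ = 9.8 + 8.1 + 6.2 + 7.2 + 8.1 + 7.5 + 8.2 = 55.1.
Posterior ∝ μ^7e^(−11μ) · μ^7e^(−55.1μ) = μ^14e^(−66.1μ), i.e. Gamma(15, 66.1).
Mode = (a−1)/b = 14/66.1 ≈ 0.2118.

μ̂_MAP = 0.2118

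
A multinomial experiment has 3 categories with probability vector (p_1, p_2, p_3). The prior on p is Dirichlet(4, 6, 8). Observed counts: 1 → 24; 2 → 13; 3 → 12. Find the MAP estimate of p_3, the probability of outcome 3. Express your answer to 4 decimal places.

The posterior is Dirichlet(αᵢ + nᵢ) = Dirichlet(28, 19, 20).
For a Dirichlet(a₁,…,a_K) with all aᵢ > 1, the mode has j-th component (aⱼ − 1)/(Σaᵢ − K).
Here Σaᵢ = 67 and K = 3, so p_3 = (20 − 1)/(67 − 3) = 19/64 ≈ 0.2969.

MAP estimate: 0.2969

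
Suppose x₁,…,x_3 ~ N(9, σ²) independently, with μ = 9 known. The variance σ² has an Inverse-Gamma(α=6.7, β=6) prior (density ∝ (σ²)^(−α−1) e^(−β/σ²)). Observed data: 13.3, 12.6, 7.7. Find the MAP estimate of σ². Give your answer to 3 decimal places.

Sum of squared deviations about the known mean: SS = (13.3−9)² + (12.6−9)² + (7.7−9)² = 33.14.
The Normal likelihood contributes (σ²)^(−n/2) exp(−SS/(2σ²)), so the posterior is Inverse-Gamma(α + n/2, β + SS/2) = Inverse-Gamma(8.2, 22.57).
The mode of Inverse-Gamma(a, b) is b/(a+1) = 22.57/9.2 ≈ 2.453.

σ̂²_MAP = 2.453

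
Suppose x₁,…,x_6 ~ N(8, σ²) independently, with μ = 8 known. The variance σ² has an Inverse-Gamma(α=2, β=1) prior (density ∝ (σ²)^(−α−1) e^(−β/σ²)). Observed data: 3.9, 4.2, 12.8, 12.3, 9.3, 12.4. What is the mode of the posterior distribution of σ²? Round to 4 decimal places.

σ̂²_MAP = 7.9858

Sum of squared deviations about the known mean: SS = (3.9−8)² + (4.2−8)² + (12.8−8)² + (12.3−8)² + (9.3−8)² + (12.4−8)² = 93.83.
The Normal likelihood contributes (σ²)^(−n/2) exp(−SS/(2σ²)), so the posterior is Inverse-Gamma(α + n/2, β + SS/2) = Inverse-Gamma(5, 47.915).
The mode of Inverse-Gamma(a, b) is b/(a+1) = 47.915/6 ≈ 7.9858.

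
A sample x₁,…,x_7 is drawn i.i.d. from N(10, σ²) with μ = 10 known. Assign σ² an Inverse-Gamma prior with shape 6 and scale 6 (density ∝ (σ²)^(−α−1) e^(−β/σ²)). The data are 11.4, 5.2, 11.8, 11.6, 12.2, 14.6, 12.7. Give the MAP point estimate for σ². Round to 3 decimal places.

Sum of squared deviations about the known mean: SS = (11.4−10)² + (5.2−10)² + (11.8−10)² + (11.6−10)² + (12.2−10)² + (14.6−10)² + (12.7−10)² = 64.09.
The Normal likelihood contributes (σ²)^(−n/2) exp(−SS/(2σ²)), so the posterior is Inverse-Gamma(α + n/2, β + SS/2) = Inverse-Gamma(9.5, 38.045).
The mode of Inverse-Gamma(a, b) is b/(a+1) = 38.045/10.5 ≈ 3.623.

σ̂²_MAP = 3.623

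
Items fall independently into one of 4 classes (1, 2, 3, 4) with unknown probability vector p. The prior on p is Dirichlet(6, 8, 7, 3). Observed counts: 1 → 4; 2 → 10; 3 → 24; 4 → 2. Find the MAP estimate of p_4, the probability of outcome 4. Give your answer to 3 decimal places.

The posterior is Dirichlet(αᵢ + nᵢ) = Dirichlet(10, 18, 31, 5).
For a Dirichlet(a₁,…,a_K) with all aᵢ > 1, the mode has j-th component (aⱼ − 1)/(Σaᵢ − K).
Here Σaᵢ = 64 and K = 4, so p_4 = (5 − 1)/(64 − 4) = 4/60 ≈ 0.067.

MAP estimate: 0.067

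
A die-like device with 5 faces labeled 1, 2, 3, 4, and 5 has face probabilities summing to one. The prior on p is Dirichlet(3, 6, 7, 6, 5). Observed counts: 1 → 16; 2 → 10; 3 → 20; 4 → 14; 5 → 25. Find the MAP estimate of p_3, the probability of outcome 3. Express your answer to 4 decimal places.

The posterior is Dirichlet(αᵢ + nᵢ) = Dirichlet(19, 16, 27, 20, 30).
For a Dirichlet(a₁,…,a_K) with all aᵢ > 1, the mode has j-th component (aⱼ − 1)/(Σaᵢ − K).
Here Σaᵢ = 112 and K = 5, so p_3 = (27 − 1)/(112 − 5) = 26/107 ≈ 0.2430.

MAP estimate: 0.2430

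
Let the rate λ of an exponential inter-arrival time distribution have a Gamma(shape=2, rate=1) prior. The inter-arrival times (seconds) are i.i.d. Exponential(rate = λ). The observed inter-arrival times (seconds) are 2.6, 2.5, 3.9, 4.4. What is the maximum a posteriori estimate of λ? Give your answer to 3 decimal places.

The Exponential(rate=λ) likelihood is ∝ λ^n e^(−λΣtᵢ). Here n = 4 and Σtᵢ = 2.6 + 2.5 + 3.9 + 4.4 = 13.4.
Posterior ∝ λe^(−1λ) · λ^4e^(−13.4λ) = λ^5e^(−14.4λ), i.e. Gamma(6, 14.4).
Mode = (a−1)/b = 5/14.4 ≈ 0.347.

λ̂_MAP = 0.347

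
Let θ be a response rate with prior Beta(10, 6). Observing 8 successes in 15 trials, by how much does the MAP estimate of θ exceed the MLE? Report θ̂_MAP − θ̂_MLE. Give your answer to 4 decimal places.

MAP − MLE = 0.0529

Posterior is Beta(18, 13); MAP = (18−1)/(31−2) = 17/29 ≈ 0.58621.
MLE ignores the prior: θ̂_MLE = k/n = 8/15 ≈ 0.53333.
Difference = 17/29 − 8/15 = 23/435 ≈ 0.0529.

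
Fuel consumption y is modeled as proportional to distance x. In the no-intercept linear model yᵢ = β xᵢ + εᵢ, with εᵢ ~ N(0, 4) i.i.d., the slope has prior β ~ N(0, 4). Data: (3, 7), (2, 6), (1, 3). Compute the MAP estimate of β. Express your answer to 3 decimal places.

log p(β | y) = −Σ(yᵢ − βxᵢ)²/(2·4) − β²/(2·4) + const.
Setting the derivative to zero: Σxᵢ(yᵢ − βxᵢ)/4 − β/4 = 0, so β = Σxᵢyᵢ / (Σxᵢ² + σ²/τ²).
Σxᵢyᵢ = 3·7 + 2·6 + 1·3 = 36; Σxᵢ² = 14; σ²/τ² = 1.
β̂_MAP = 36 / (14 + 1) = 36/15 ≈ 2.400.

β̂_MAP = 2.400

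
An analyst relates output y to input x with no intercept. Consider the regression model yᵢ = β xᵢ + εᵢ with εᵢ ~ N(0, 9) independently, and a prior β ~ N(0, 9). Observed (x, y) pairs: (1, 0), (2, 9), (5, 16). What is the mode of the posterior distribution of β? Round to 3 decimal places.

β̂_MAP = 3.161

log p(β | y) = −Σ(yᵢ − βxᵢ)²/(2·9) − β²/(2·9) + const.
Setting the derivative to zero: Σxᵢ(yᵢ − βxᵢ)/9 − β/9 = 0, so β = Σxᵢyᵢ / (Σxᵢ² + σ²/τ²).
Σxᵢyᵢ = 1·0 + 2·9 + 5·16 = 98; Σxᵢ² = 30; σ²/τ² = 1.
β̂_MAP = 98 / (30 + 1) = 98/31 ≈ 3.161.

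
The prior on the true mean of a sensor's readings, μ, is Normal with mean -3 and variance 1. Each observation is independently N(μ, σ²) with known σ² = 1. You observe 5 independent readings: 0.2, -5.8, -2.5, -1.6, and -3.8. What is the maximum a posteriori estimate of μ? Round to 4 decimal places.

μ̂_MAP = -2.7500

n = 5; x̄ = (0.2 + (-5.8) + (-2.5) + (-1.6) + (-3.8))/5 = -13.5/5 = -2.7.
For a Normal prior and Normal likelihood with known variance, the posterior is Normal; its mode equals its mean, the precision-weighted average.
Prior precision 1/σ₀² = 1/1 = 1; data precision n/σ² = 5/1 = 5.
μ̂ = (1·(-3) + 5·(-2.7)) / (1 + 5) = (-16.5)/6 = -2.7500.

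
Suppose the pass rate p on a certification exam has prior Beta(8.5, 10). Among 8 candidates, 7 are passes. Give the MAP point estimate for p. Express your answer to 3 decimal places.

p̂_MAP = 0.592

Prior: Beta(8.5, 10).
Data: 7 successes in 8 trials. The binomial likelihood contributes p^7(1−p)^1, so the posterior is Beta(8.5+7, 10+1) = Beta(15.5, 11).
For Beta(a, b) with a, b > 1 the mode is (a−1)/(a+b−2) = 14.5/24.5 ≈ 0.592.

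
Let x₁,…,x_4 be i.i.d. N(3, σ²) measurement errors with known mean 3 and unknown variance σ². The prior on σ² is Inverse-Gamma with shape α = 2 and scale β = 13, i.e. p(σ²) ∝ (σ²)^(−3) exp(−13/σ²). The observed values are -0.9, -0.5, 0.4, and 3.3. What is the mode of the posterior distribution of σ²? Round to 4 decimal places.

Sum of squared deviations about the known mean: SS = (-0.9−3)² + (-0.5−3)² + (0.4−3)² + (3.3−3)² = 34.31.
The Normal likelihood contributes (σ²)^(−n/2) exp(−SS/(2σ²)), so the posterior is Inverse-Gamma(α + n/2, β + SS/2) = Inverse-Gamma(4, 30.155).
The mode of Inverse-Gamma(a, b) is b/(a+1) = 30.155/5 ≈ 6.0310.

σ̂²_MAP = 6.0310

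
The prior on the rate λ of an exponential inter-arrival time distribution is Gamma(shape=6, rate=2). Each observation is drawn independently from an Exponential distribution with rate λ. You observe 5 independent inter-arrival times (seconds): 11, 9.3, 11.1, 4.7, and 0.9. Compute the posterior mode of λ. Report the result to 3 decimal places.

The Exponential(rate=λ) likelihood is ∝ λ^n e^(−λΣtᵢ). Here n = 5 and Σtᵢ = 11 + 9.3 + 11.1 + 4.7 + 0.9 = 37.
Posterior ∝ λ^5e^(−2λ) · λ^5e^(−37λ) = λ^10e^(−39λ), i.e. Gamma(11, 39).
Mode = (a−1)/b = 10/39 ≈ 0.256.

λ̂_MAP = 0.256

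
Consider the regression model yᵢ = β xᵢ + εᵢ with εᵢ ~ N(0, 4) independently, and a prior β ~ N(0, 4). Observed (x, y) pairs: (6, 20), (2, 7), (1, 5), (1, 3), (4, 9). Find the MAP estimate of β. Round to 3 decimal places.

β̂_MAP = 3.017

log p(β | y) = −Σ(yᵢ − βxᵢ)²/(2·4) − β²/(2·4) + const.
Setting the derivative to zero: Σxᵢ(yᵢ − βxᵢ)/4 − β/4 = 0, so β = Σxᵢyᵢ / (Σxᵢ² + σ²/τ²).
Σxᵢyᵢ = 6·20 + 2·7 + 1·5 + 1·3 + 4·9 = 178; Σxᵢ² = 58; σ²/τ² = 1.
β̂_MAP = 178 / (58 + 1) = 178/59 ≈ 3.017.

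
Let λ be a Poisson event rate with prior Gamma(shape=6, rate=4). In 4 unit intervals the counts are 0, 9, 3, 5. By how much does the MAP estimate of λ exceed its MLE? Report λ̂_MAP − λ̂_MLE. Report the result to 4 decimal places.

MAP − MLE = -1.5000

Σxᵢ = 17. Posterior is Gamma(23, 8); MAP = (23−1)/8 = 22/8 ≈ 2.75000.
MLE = x̄ = 17/4 ≈ 4.25000.
Difference = 22/8 − 17/4 = -3/2 ≈ -1.5000.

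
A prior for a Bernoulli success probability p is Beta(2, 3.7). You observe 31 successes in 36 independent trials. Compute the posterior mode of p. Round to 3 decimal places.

Prior: Beta(2, 3.7).
Data: 31 successes in 36 trials. The binomial likelihood contributes p^31(1−p)^5, so the posterior is Beta(2+31, 3.7+5) = Beta(33, 8.7).
For Beta(a, b) with a, b > 1 the mode is (a−1)/(a+b−2) = 32/39.7 ≈ 0.806.

p̂_MAP = 0.806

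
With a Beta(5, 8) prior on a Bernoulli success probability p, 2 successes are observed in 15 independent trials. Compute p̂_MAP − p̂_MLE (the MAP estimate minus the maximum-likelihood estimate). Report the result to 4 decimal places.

Posterior is Beta(7, 21); MAP = (7−1)/(28−2) = 6/26 ≈ 0.23077.
MLE ignores the prior: p̂_MLE = k/n = 2/15 ≈ 0.13333.
Difference = 6/26 − 2/15 = 19/195 ≈ 0.0974.

MAP − MLE = 0.0974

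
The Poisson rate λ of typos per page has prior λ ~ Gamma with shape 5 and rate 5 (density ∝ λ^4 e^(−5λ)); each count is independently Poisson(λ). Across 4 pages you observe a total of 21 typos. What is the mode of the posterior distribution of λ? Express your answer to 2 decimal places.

λ̂_MAP = 2.78

Σxᵢ = 21, n = 4.
Posterior ∝ λ^4e^(−5λ) · λ^21e^(−4λ) = λ^25e^(−9λ), i.e. Gamma(shape=26, rate=9).
The mode of a Gamma(a, b) with a ≥ 1 (shape–rate) is (a−1)/b = 25/9 ≈ 2.78.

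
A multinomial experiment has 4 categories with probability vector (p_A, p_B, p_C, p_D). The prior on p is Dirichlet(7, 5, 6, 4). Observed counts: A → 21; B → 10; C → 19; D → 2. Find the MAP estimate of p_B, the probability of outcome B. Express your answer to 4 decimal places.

MAP estimate of p_B = 0.2000

The posterior is Dirichlet(αᵢ + nᵢ) = Dirichlet(28, 15, 25, 6).
For a Dirichlet(a₁,…,a_K) with all aᵢ > 1, the mode has j-th component (aⱼ − 1)/(Σaᵢ − K).
Here Σaᵢ = 74 and K = 4, so p_B = (15 − 1)/(74 − 4) = 14/70 ≈ 0.2000.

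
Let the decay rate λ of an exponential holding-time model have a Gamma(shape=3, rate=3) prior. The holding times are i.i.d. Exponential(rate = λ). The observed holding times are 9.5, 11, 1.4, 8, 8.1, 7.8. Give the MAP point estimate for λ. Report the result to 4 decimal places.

λ̂_MAP = 0.1639

The Exponential(rate=λ) likelihood is ∝ λ^n e^(−λΣtᵢ). Here n = 6 and Σtᵢ = 9.5 + 11 + 1.4 + 8 + 8.1 + 7.8 = 45.8.
Posterior ∝ λ^2e^(−3λ) · λ^6e^(−45.8λ) = λ^8e^(−48.8λ), i.e. Gamma(9, 48.8).
Mode = (a−1)/b = 8/48.8 ≈ 0.1639.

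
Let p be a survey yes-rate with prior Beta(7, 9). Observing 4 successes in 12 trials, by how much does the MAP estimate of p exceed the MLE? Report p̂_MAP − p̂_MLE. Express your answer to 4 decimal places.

Posterior is Beta(11, 17); MAP = (11−1)/(28−2) = 10/26 ≈ 0.38462.
MLE ignores the prior: p̂_MLE = k/n = 4/12 ≈ 0.33333.
Difference = 10/26 − 4/12 = 2/39 ≈ 0.0513.

MAP − MLE = 0.0513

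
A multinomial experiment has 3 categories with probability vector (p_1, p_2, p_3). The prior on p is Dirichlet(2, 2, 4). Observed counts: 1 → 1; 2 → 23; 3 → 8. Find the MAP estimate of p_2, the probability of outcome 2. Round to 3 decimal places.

The posterior is Dirichlet(αᵢ + nᵢ) = Dirichlet(3, 25, 12).
For a Dirichlet(a₁,…,a_K) with all aᵢ > 1, the mode has j-th component (aⱼ − 1)/(Σaᵢ − K).
Here Σaᵢ = 40 and K = 3, so p_2 = (25 − 1)/(40 − 3) = 24/37 ≈ 0.649.

MAP estimate: 0.649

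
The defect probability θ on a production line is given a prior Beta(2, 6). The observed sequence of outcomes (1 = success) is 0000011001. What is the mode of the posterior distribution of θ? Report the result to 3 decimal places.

Prior: Beta(2, 6).
Data: 3 successes in 10 trials (from the sequence). The binomial likelihood contributes θ^3(1−θ)^7, so the posterior is Beta(2+3, 6+7) = Beta(5, 13).
For Beta(a, b) with a, b > 1 the mode is (a−1)/(a+b−2) = 4/16 ≈ 0.250.

θ̂_MAP = 0.250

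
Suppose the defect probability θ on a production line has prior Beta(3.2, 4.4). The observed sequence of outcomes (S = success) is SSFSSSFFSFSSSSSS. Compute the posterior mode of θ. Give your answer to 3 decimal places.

Prior: Beta(3.2, 4.4).
Data: 12 successes in 16 trials (from the sequence). The binomial likelihood contributes θ^12(1−θ)^4, so the posterior is Beta(3.2+12, 4.4+4) = Beta(15.2, 8.4).
For Beta(a, b) with a, b > 1 the mode is (a−1)/(a+b−2) = 14.2/21.6 ≈ 0.657.

θ̂_MAP = 0.657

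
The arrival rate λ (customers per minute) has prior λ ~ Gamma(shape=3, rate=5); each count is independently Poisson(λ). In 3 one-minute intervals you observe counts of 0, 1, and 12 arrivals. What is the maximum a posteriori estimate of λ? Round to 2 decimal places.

λ̂_MAP = 1.88

Σxᵢ = 0+1+12 = 13, with n = 3.
Posterior ∝ λ^2e^(−5λ) · λ^13e^(−3λ) = λ^15e^(−8λ), i.e. Gamma(shape=16, rate=8).
The mode of a Gamma(a, b) with a ≥ 1 (shape–rate) is (a−1)/b = 15/8 ≈ 1.88.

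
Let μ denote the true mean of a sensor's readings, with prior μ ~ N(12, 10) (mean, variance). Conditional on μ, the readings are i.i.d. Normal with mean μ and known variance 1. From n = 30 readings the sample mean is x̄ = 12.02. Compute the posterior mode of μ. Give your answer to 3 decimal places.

μ̂_MAP = 12.020

n = 30, x̄ = 12.02.
For a Normal prior and Normal likelihood with known variance, the posterior is Normal; its mode equals its mean, the precision-weighted average.
Prior precision 1/σ₀² = 1/10 = 0.1; data precision n/σ² = 30/1 = 30.
μ̂ = (0.1·12 + 30·12.02) / (0.1 + 30) = 361.8/30.1 = 3618/301 ≈ 12.020.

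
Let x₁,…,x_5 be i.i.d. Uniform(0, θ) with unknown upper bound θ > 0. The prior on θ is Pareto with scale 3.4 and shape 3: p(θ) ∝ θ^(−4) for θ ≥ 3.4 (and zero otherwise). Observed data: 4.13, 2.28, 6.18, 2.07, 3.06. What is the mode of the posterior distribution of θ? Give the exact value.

θ̂_MAP = 6.18

The Uniform(0, θ) likelihood is θ^(−n) for θ ≥ max(xᵢ), zero otherwise. Here max(xᵢ) = 6.18.
Posterior ∝ θ^(−4) · θ^(−5) = θ^(−9) on θ ≥ max(3.4, 6.18) = 6.18.
This density is strictly decreasing in θ, so the posterior mode lies at the lower boundary of the support.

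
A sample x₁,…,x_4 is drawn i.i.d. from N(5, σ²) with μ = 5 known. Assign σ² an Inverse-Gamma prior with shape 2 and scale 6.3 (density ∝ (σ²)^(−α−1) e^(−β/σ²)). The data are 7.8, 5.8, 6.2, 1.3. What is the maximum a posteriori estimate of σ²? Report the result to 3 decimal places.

σ̂²_MAP = 3.621

Sum of squared deviations about the known mean: SS = (7.8−5)² + (5.8−5)² + (6.2−5)² + (1.3−5)² = 23.61.
The Normal likelihood contributes (σ²)^(−n/2) exp(−SS/(2σ²)), so the posterior is Inverse-Gamma(α + n/2, β + SS/2) = Inverse-Gamma(4, 18.105).
The mode of Inverse-Gamma(a, b) is b/(a+1) = 18.105/5 ≈ 3.621.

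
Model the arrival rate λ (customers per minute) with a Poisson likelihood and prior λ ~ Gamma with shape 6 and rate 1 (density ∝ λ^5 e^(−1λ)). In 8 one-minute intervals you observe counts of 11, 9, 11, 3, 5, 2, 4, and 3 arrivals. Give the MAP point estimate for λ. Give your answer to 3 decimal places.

Σxᵢ = 11+9+11+3+5+2+4+3 = 48, with n = 8.
Posterior ∝ λ^5e^(−1λ) · λ^48e^(−8λ) = λ^53e^(−9λ), i.e. Gamma(shape=54, rate=9).
The mode of a Gamma(a, b) with a ≥ 1 (shape–rate) is (a−1)/b = 53/9 ≈ 5.889.

λ̂_MAP = 5.889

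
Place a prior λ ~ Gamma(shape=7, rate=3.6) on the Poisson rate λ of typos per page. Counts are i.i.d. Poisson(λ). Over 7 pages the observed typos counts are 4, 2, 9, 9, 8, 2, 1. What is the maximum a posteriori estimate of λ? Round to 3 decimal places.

Σxᵢ = 4+2+9+9+8+2+1 = 35, with n = 7.
Posterior ∝ λ^6e^(−3.6λ) · λ^35e^(−7λ) = λ^41e^(−10.6λ), i.e. Gamma(shape=42, rate=10.6).
The mode of a Gamma(a, b) with a ≥ 1 (shape–rate) is (a−1)/b = 41/10.6 ≈ 3.868.

λ̂_MAP = 3.868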